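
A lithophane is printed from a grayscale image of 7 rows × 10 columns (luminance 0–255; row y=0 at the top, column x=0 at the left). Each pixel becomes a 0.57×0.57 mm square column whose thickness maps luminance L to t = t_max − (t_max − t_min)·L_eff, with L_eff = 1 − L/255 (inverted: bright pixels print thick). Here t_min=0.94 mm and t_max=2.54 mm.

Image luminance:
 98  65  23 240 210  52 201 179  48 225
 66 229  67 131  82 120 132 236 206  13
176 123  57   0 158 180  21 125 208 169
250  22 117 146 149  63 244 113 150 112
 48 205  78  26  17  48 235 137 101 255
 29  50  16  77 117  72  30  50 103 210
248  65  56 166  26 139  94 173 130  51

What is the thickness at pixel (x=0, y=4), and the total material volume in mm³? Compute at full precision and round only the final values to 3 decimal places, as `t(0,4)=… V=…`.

t(0,4)=1.241 V=38.213

span = t_max - t_min = 2.54 - 0.94 = 1.600
L(0,4) = 48, L_eff = 1 - 48/255 = 0.811765 (inverted)
t(0,4) = 2.54 - 1.600·0.811765 = 1.241
Σt over all 7·10 pixels = 149959/1275 ≈ 117.6149020
V = pitch²·Σt = 0.57²·149959/1275 = 38.213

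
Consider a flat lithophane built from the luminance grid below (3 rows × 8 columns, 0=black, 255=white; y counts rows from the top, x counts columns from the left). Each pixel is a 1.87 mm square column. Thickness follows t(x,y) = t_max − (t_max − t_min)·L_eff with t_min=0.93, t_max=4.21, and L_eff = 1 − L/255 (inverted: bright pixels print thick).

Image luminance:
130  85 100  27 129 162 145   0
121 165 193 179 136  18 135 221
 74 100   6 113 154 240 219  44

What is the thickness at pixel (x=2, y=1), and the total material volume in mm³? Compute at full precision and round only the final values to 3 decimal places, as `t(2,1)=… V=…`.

span = t_max - t_min = 4.21 - 0.93 = 3.280
L(2,1) = 193, L_eff = 1 - 193/255 = 0.243137 (inverted)
t(2,1) = 4.21 - 3.280·0.243137 = 3.413
Σt over all 3·8 pixels = 379762/6375 ≈ 59.5705098
V = pitch²·Σt = 1.87²·379762/6375 = 208.312

t(2,1)=3.413 V=208.312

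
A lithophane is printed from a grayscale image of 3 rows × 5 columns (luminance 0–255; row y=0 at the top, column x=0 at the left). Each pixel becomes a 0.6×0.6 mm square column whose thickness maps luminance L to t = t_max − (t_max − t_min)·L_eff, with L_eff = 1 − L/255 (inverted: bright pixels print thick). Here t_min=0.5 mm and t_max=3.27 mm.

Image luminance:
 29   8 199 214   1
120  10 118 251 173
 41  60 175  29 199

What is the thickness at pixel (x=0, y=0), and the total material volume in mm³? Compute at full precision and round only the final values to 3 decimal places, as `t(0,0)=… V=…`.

t(0,0)=0.815 V=9.063

span = t_max - t_min = 3.27 - 0.5 = 2.770
L(0,0) = 29, L_eff = 1 - 29/255 = 0.886275 (inverted)
t(0,0) = 3.27 - 2.770·0.886275 = 0.815
Σt over all 3·5 pixels = 641929/25500 ≈ 25.1736863
V = pitch²·Σt = 0.6²·641929/25500 = 9.063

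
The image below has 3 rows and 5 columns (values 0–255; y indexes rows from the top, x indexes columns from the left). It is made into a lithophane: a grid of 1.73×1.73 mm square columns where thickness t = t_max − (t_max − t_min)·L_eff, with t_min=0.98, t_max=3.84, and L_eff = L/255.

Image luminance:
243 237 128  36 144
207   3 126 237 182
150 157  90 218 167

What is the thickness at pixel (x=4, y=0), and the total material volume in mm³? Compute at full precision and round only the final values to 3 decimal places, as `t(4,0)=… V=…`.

t(4,0)=2.225 V=94.347

span = t_max - t_min = 3.84 - 0.98 = 2.860
L(4,0) = 144, L_eff = 144/255 = 0.564706
t(4,0) = 3.84 - 2.860·0.564706 = 2.225
Σt over all 3·5 pixels = 5359/170 ≈ 31.5235294
V = pitch²·Σt = 1.73²·5359/170 = 94.347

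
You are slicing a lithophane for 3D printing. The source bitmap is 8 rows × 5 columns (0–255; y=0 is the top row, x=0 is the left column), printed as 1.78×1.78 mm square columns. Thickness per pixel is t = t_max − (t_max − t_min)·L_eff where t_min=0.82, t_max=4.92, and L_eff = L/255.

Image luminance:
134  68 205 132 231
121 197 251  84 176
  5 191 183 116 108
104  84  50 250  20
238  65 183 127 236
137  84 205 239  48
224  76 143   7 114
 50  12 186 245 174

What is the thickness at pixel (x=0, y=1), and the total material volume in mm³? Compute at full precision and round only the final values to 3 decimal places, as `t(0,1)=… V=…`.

t(0,1)=2.975 V=343.202

span = t_max - t_min = 4.92 - 0.82 = 4.100
L(0,1) = 121, L_eff = 121/255 = 0.474510
t(0,1) = 4.92 - 4.100·0.474510 = 2.975
Σt over all 8·5 pixels = 276217/2550 ≈ 108.3203922
V = pitch²·Σt = 1.78²·276217/2550 = 343.202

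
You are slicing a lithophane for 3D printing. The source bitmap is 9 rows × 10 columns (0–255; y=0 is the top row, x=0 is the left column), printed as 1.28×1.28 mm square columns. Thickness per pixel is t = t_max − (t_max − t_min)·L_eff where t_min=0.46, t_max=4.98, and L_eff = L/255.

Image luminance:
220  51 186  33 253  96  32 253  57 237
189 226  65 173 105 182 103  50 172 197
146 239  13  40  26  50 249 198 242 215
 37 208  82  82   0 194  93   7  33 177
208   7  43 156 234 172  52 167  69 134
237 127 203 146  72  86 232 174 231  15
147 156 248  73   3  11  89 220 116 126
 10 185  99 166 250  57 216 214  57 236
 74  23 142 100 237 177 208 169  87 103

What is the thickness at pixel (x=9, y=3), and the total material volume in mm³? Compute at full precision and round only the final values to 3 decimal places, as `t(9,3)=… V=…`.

t(9,3)=1.843 V=386.560

span = t_max - t_min = 4.98 - 0.46 = 4.520
L(9,3) = 177, L_eff = 177/255 = 0.694118
t(9,3) = 4.98 - 4.520·0.694118 = 1.843
Σt over all 9·10 pixels = 60164/255 ≈ 235.9372549
V = pitch²·Σt = 1.28²·60164/255 = 386.560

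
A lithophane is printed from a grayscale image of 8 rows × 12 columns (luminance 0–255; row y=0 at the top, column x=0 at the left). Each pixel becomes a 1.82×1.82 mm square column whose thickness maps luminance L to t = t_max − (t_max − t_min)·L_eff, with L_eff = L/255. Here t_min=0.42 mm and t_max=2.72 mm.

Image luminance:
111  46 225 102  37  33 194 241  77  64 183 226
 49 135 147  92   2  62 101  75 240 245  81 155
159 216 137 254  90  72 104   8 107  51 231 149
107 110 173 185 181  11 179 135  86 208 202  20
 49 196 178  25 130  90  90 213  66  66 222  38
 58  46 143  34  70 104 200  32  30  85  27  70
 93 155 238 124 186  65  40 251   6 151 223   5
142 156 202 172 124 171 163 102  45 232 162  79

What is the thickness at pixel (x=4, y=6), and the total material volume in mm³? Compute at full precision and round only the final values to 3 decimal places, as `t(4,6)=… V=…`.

span = t_max - t_min = 2.72 - 0.42 = 2.300
L(4,6) = 186, L_eff = 186/255 = 0.729412
t(4,6) = 2.72 - 2.300·0.729412 = 1.042
Σt over all 8·12 pixels = 15919/102 ≈ 156.0686275
V = pitch²·Σt = 1.82²·15919/102 = 516.962

t(4,6)=1.042 V=516.962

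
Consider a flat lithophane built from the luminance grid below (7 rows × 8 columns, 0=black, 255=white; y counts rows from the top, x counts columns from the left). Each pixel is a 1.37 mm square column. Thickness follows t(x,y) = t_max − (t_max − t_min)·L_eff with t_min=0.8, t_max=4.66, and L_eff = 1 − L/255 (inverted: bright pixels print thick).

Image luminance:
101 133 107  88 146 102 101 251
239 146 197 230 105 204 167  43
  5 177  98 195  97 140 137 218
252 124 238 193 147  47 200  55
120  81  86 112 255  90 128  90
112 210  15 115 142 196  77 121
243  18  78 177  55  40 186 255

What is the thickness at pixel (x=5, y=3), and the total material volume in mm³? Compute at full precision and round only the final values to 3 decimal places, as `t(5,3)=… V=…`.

t(5,3)=1.511 V=302.425

span = t_max - t_min = 4.66 - 0.8 = 3.860
L(5,3) = 47, L_eff = 1 - 47/255 = 0.815686 (inverted)
t(5,3) = 4.66 - 3.860·0.815686 = 1.511
Σt over all 7·8 pixels = 410881/2550 ≈ 161.1298039
V = pitch²·Σt = 1.37²·410881/2550 = 302.425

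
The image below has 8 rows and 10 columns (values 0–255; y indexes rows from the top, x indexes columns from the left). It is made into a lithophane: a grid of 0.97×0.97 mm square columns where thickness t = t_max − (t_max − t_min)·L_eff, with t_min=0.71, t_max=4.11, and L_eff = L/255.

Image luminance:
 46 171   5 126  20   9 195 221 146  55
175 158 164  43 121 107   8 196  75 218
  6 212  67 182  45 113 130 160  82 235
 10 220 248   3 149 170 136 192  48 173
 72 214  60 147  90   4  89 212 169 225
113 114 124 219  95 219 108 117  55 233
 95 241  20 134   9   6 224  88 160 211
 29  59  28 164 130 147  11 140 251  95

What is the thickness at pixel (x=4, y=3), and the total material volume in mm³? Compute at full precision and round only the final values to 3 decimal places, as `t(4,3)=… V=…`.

t(4,3)=2.123 V=186.913

span = t_max - t_min = 4.11 - 0.71 = 3.400
L(4,3) = 149, L_eff = 149/255 = 0.584314
t(4,3) = 4.11 - 3.400·0.584314 = 2.123
Σt over all 8·10 pixels = 14899/75 ≈ 198.6533333
V = pitch²·Σt = 0.97²·14899/75 = 186.913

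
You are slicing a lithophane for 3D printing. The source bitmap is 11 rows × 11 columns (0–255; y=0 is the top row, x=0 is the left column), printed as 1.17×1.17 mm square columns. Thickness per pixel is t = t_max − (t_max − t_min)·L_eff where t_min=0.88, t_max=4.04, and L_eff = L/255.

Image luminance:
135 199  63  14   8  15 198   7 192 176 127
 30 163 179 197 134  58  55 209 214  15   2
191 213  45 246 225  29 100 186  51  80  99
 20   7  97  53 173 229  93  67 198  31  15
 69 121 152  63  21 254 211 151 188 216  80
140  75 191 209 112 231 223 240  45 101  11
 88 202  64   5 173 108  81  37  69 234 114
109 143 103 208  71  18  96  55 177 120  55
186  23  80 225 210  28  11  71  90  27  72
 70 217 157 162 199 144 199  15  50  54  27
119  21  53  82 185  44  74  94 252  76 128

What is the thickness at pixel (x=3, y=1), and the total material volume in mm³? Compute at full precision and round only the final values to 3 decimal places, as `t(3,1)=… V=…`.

t(3,1)=1.599 V=436.483

span = t_max - t_min = 4.04 - 0.88 = 3.160
L(3,1) = 197, L_eff = 197/255 = 0.772549
t(3,1) = 4.04 - 3.160·0.772549 = 1.599
Σt over all 11·11 pixels = 2032712/6375 ≈ 318.8567843
V = pitch²·Σt = 1.17²·2032712/6375 = 436.483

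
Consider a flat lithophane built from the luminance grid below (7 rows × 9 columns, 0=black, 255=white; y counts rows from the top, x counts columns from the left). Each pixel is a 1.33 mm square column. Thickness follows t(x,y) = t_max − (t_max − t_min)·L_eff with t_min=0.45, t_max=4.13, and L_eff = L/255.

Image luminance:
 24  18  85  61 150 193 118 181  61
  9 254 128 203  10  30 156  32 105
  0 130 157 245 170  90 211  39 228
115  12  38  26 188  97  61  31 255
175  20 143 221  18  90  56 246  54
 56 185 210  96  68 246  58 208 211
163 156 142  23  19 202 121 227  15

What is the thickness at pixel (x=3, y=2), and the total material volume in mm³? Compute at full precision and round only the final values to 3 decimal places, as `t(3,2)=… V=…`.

t(3,2)=0.594 V=272.877

span = t_max - t_min = 4.13 - 0.45 = 3.680
L(3,2) = 245, L_eff = 245/255 = 0.960784
t(3,2) = 4.13 - 3.680·0.960784 = 0.594
Σt over all 7·9 pixels = 157349/1020 ≈ 154.2637255
V = pitch²·Σt = 1.33²·157349/1020 = 272.877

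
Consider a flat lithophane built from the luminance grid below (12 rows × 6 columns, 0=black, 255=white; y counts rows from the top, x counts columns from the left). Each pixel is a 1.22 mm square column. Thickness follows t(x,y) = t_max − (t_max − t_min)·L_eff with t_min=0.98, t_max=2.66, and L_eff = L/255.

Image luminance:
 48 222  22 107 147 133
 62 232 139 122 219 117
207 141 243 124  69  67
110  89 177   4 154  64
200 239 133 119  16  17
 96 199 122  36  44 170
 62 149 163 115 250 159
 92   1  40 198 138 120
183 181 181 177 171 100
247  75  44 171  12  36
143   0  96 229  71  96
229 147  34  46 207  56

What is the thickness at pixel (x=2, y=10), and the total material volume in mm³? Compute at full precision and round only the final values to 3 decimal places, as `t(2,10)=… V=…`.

span = t_max - t_min = 2.66 - 0.98 = 1.680
L(2,10) = 96, L_eff = 96/255 = 0.376471
t(2,10) = 2.66 - 1.680·0.376471 = 2.028
Σt over all 12·6 pixels = 283374/2125 ≈ 133.3524706
V = pitch²·Σt = 1.22²·283374/2125 = 198.482

t(2,10)=2.028 V=198.482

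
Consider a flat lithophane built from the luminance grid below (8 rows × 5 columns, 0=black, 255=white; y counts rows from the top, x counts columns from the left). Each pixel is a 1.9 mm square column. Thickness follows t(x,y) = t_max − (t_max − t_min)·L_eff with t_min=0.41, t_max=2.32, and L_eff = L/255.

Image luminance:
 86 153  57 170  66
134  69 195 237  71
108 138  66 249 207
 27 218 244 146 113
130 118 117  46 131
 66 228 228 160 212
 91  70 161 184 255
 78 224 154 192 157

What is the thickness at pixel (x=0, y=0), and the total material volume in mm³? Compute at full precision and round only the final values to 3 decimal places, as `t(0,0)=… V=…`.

t(0,0)=1.676 V=179.368

span = t_max - t_min = 2.32 - 0.41 = 1.910
L(0,0) = 86, L_eff = 86/255 = 0.337255
t(0,0) = 2.32 - 1.910·0.337255 = 1.676
Σt over all 8·5 pixels = 316751/6375 ≈ 49.6864314
V = pitch²·Σt = 1.9²·316751/6375 = 179.368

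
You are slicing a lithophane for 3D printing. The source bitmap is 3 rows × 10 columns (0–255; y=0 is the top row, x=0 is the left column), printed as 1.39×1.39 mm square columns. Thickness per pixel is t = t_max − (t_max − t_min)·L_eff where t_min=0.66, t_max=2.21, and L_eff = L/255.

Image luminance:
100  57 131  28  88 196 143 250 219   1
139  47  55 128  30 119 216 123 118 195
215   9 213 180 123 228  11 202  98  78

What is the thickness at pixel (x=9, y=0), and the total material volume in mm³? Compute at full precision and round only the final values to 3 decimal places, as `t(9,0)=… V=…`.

span = t_max - t_min = 2.21 - 0.66 = 1.550
L(9,0) = 1, L_eff = 1/255 = 0.003922
t(9,0) = 2.21 - 1.550·0.003922 = 2.204
Σt over all 3·10 pixels = 1307/30 ≈ 43.5666667
V = pitch²·Σt = 1.39²·1307/30 = 84.175

t(9,0)=2.204 V=84.175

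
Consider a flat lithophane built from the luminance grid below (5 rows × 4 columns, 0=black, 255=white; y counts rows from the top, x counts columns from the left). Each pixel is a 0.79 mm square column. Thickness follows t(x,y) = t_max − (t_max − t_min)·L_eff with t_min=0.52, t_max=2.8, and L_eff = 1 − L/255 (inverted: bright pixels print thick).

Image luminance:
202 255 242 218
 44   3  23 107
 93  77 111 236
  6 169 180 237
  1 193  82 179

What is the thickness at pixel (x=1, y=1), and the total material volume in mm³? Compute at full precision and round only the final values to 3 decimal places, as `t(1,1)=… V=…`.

span = t_max - t_min = 2.8 - 0.52 = 2.280
L(1,1) = 3, L_eff = 1 - 3/255 = 0.988235 (inverted)
t(1,1) = 2.8 - 2.280·0.988235 = 0.547
Σt over all 5·4 pixels = 72602/2125 ≈ 34.1656471
V = pitch²·Σt = 0.79²·72602/2125 = 21.323

t(1,1)=0.547 V=21.323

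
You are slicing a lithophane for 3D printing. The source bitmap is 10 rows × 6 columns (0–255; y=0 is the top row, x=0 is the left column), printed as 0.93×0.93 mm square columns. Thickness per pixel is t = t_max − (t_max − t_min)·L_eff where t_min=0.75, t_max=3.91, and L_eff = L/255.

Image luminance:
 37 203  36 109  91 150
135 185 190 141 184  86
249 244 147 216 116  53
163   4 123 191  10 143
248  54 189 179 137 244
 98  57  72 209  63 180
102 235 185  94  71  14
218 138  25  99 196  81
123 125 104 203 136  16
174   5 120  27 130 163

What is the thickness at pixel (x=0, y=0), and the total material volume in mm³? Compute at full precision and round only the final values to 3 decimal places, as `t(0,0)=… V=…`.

span = t_max - t_min = 3.91 - 0.75 = 3.160
L(0,0) = 37, L_eff = 37/255 = 0.145098
t(0,0) = 3.91 - 3.160·0.145098 = 3.451
Σt over all 10·6 pixels = 177139/1275 ≈ 138.9325490
V = pitch²·Σt = 0.93²·177139/1275 = 120.163

t(0,0)=3.451 V=120.163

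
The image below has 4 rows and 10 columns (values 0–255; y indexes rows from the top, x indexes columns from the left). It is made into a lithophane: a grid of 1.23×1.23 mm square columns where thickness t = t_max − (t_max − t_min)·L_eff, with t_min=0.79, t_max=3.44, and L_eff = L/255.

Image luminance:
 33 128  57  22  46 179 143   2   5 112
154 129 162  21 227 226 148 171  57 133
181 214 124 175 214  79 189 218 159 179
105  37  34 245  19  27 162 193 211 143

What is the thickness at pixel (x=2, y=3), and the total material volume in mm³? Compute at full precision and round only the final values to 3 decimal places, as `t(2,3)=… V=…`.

span = t_max - t_min = 3.44 - 0.79 = 2.650
L(2,3) = 34, L_eff = 34/255 = 0.133333
t(2,3) = 3.44 - 2.650·0.133333 = 3.087
Σt over all 4·10 pixels = 433421/5100 ≈ 84.9845098
V = pitch²·Σt = 1.23²·433421/5100 = 128.573

t(2,3)=3.087 V=128.573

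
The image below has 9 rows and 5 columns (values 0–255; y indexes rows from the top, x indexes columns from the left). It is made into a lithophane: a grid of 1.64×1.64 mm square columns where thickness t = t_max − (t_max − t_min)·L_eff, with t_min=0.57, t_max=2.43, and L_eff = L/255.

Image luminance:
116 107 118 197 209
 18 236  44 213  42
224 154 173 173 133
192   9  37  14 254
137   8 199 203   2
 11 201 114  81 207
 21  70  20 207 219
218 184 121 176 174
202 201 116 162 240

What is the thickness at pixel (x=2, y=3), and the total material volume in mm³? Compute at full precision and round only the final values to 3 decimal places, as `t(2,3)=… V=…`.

t(2,3)=2.160 V=173.318

span = t_max - t_min = 2.43 - 0.57 = 1.860
L(2,3) = 37, L_eff = 37/255 = 0.145098
t(2,3) = 2.43 - 1.860·0.145098 = 2.160
Σt over all 9·5 pixels = 547741/8500 ≈ 64.4401176
V = pitch²·Σt = 1.64²·547741/8500 = 173.318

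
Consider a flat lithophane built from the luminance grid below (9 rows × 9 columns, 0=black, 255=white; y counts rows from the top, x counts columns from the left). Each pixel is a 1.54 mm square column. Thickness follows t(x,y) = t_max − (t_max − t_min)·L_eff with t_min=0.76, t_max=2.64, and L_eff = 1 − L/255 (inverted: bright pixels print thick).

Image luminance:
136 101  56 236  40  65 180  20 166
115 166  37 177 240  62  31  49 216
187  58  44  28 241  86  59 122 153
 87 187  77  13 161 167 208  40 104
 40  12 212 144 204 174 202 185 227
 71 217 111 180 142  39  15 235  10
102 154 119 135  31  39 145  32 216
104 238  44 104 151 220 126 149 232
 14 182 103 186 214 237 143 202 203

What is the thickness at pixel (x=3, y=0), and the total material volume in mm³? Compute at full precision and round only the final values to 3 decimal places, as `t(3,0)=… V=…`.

t(3,0)=2.500 V=327.138

span = t_max - t_min = 2.64 - 0.76 = 1.880
L(3,0) = 236, L_eff = 1 - 236/255 = 0.074510 (inverted)
t(3,0) = 2.64 - 1.880·0.074510 = 2.500
Σt over all 9·9 pixels = 175873/1275 ≈ 137.9396078
V = pitch²·Σt = 1.54²·175873/1275 = 327.138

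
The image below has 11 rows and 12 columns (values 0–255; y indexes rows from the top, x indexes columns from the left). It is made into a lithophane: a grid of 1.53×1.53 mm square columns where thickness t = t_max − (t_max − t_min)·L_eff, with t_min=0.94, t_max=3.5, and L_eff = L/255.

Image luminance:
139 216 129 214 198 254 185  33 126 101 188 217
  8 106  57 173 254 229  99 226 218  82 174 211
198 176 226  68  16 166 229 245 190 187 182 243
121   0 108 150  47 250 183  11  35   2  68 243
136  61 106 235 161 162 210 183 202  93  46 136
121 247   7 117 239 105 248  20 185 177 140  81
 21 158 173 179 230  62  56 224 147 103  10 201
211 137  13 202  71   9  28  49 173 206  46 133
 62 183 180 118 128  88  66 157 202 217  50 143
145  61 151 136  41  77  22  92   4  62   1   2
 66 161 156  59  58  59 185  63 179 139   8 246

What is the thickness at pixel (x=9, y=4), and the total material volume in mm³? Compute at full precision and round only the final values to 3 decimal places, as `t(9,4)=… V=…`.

t(9,4)=2.566 V=677.094

span = t_max - t_min = 3.5 - 0.94 = 2.560
L(9,4) = 93, L_eff = 93/255 = 0.364706
t(9,4) = 3.5 - 2.560·0.364706 = 2.566
Σt over all 11·12 pixels = 614646/2125 ≈ 289.2451765
V = pitch²·Σt = 1.53²·614646/2125 = 677.094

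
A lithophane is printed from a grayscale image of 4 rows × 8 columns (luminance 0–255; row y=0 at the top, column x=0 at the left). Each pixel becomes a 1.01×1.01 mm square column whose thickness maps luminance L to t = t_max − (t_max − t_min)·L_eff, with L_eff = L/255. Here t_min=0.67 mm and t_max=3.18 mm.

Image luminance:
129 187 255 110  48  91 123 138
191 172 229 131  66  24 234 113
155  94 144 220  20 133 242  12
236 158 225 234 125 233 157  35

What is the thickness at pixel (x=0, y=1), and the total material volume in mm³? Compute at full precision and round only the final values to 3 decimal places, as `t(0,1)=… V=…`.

span = t_max - t_min = 3.18 - 0.67 = 2.510
L(0,1) = 191, L_eff = 191/255 = 0.749020
t(0,1) = 3.18 - 2.510·0.749020 = 1.300
Σt over all 4·8 pixels = 356054/6375 ≈ 55.8516078
V = pitch²·Σt = 1.01²·356054/6375 = 56.974

t(0,1)=1.300 V=56.974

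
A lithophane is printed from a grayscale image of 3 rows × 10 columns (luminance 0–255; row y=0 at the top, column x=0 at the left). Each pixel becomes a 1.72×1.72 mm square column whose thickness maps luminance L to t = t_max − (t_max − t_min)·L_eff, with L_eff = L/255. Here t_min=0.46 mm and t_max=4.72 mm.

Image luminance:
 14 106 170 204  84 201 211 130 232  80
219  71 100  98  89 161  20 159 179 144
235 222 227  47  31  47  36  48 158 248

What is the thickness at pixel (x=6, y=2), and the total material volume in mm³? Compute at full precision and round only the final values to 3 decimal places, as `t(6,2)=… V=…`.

span = t_max - t_min = 4.72 - 0.46 = 4.260
L(6,2) = 36, L_eff = 36/255 = 0.141176
t(6,2) = 4.72 - 4.260·0.141176 = 4.119
Σt over all 3·10 pixels = 319859/4250 ≈ 75.2609412
V = pitch²·Σt = 1.72²·319859/4250 = 222.652

t(6,2)=4.119 V=222.652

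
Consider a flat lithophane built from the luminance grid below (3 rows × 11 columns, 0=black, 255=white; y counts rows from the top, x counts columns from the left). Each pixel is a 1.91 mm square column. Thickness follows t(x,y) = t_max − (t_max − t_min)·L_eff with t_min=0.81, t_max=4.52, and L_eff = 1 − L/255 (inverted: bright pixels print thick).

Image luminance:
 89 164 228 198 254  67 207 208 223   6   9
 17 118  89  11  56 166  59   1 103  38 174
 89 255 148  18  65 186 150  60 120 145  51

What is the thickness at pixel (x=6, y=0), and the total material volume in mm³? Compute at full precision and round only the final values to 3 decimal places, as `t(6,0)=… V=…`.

span = t_max - t_min = 4.52 - 0.81 = 3.710
L(6,0) = 207, L_eff = 1 - 207/255 = 0.188235 (inverted)
t(6,0) = 4.52 - 3.710·0.188235 = 3.822
Σt over all 3·11 pixels = 2081027/25500 ≈ 81.6089020
V = pitch²·Σt = 1.91²·2081027/25500 = 297.717

t(6,0)=3.822 V=297.717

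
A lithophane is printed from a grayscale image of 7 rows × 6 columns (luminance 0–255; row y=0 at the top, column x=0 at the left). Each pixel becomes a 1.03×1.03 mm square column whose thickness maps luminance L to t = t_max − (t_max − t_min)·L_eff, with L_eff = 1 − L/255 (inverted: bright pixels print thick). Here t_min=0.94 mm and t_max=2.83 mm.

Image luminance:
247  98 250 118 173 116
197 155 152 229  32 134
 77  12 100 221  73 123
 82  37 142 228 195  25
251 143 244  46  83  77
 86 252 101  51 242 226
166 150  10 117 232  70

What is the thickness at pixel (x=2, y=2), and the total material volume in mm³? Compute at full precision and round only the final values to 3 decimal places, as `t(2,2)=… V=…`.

span = t_max - t_min = 2.83 - 0.94 = 1.890
L(2,2) = 100, L_eff = 1 - 100/255 = 0.607843 (inverted)
t(2,2) = 2.83 - 1.890·0.607843 = 1.681
Σt over all 7·6 pixels = 82.194
V = pitch²·Σt = 1.03²·82.194 = 87.200

t(2,2)=1.681 V=87.200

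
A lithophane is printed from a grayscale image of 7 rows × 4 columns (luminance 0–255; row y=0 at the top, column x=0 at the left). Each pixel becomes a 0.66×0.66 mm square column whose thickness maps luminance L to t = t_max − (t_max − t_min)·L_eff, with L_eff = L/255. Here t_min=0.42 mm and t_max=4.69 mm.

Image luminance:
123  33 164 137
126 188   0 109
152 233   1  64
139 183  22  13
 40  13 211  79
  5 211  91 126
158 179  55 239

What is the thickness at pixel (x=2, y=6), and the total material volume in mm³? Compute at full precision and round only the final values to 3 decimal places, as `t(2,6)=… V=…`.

t(2,6)=3.769 V=34.635

span = t_max - t_min = 4.69 - 0.42 = 4.270
L(2,6) = 55, L_eff = 55/255 = 0.215686
t(2,6) = 4.69 - 4.270·0.215686 = 3.769
Σt over all 7·4 pixels = 59633/750 ≈ 79.5106667
V = pitch²·Σt = 0.66²·59633/750 = 34.635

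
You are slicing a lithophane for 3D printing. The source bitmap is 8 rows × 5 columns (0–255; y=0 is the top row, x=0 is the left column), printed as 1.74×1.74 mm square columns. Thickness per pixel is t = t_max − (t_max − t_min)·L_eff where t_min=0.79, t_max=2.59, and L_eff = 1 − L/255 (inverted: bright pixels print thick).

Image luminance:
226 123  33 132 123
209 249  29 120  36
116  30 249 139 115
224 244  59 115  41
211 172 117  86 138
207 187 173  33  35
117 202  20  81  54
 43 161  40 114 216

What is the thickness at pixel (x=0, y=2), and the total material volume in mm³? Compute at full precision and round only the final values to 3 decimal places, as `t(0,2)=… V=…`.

span = t_max - t_min = 2.59 - 0.79 = 1.800
L(0,2) = 116, L_eff = 1 - 116/255 = 0.545098 (inverted)
t(0,2) = 2.59 - 1.800·0.545098 = 1.609
Σt over all 8·5 pixels = 28487/425 ≈ 67.0282353
V = pitch²·Σt = 1.74²·28487/425 = 202.935

t(0,2)=1.609 V=202.935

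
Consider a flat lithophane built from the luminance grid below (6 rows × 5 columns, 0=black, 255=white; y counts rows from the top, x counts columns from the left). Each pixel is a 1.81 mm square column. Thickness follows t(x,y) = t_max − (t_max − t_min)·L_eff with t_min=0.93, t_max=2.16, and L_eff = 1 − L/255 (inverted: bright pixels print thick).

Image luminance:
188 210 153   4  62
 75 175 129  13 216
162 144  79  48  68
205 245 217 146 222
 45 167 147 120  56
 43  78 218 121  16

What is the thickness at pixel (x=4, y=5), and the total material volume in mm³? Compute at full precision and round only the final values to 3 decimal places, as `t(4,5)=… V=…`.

span = t_max - t_min = 2.16 - 0.93 = 1.230
L(4,5) = 16, L_eff = 1 - 16/255 = 0.937255 (inverted)
t(4,5) = 2.16 - 1.230·0.937255 = 1.007
Σt over all 6·5 pixels = 195901/4250 ≈ 46.0943529
V = pitch²·Σt = 1.81²·195901/4250 = 151.010

t(4,5)=1.007 V=151.010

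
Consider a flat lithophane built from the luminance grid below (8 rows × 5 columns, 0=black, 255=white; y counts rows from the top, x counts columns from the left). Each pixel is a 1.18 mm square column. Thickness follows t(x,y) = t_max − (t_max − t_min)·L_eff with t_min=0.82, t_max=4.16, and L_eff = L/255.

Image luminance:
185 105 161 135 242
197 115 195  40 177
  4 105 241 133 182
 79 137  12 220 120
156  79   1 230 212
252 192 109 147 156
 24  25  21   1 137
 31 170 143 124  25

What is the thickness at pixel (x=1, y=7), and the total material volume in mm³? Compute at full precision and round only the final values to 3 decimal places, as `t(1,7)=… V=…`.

t(1,7)=1.933 V=140.142

span = t_max - t_min = 4.16 - 0.82 = 3.340
L(1,7) = 170, L_eff = 170/255 = 0.666667
t(1,7) = 4.16 - 3.340·0.666667 = 1.933
Σt over all 8·5 pixels = 128326/1275 ≈ 100.6478431
V = pitch²·Σt = 1.18²·128326/1275 = 140.142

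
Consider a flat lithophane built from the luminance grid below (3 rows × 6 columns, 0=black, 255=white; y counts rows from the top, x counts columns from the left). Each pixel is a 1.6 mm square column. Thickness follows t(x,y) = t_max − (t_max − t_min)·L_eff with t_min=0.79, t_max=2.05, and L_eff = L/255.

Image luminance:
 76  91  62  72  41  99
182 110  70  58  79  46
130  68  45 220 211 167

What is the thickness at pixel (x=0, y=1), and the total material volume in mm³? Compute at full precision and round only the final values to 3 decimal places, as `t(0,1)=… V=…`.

t(0,1)=1.151 V=71.354

span = t_max - t_min = 2.05 - 0.79 = 1.260
L(0,1) = 182, L_eff = 182/255 = 0.713725
t(0,1) = 2.05 - 1.260·0.713725 = 1.151
Σt over all 3·6 pixels = 59229/2125 ≈ 27.8724706
V = pitch²·Σt = 1.6²·59229/2125 = 71.354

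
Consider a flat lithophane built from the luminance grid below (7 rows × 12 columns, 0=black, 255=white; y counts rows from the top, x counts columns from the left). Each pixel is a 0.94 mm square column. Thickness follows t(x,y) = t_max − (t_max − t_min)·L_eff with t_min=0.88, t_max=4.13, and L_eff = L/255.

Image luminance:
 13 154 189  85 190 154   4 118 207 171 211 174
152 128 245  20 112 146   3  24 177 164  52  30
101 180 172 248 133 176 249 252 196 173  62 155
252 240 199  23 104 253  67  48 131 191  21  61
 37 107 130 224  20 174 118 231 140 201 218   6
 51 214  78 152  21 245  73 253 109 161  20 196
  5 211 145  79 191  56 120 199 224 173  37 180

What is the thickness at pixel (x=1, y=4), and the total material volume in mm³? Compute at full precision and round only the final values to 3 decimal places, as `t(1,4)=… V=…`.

span = t_max - t_min = 4.13 - 0.88 = 3.250
L(1,4) = 107, L_eff = 107/255 = 0.419608
t(1,4) = 4.13 - 3.250·0.419608 = 2.766
Σt over all 7·12 pixels = 342569/1700 ≈ 201.5111765
V = pitch²·Σt = 0.94²·342569/1700 = 178.055

t(1,4)=2.766 V=178.055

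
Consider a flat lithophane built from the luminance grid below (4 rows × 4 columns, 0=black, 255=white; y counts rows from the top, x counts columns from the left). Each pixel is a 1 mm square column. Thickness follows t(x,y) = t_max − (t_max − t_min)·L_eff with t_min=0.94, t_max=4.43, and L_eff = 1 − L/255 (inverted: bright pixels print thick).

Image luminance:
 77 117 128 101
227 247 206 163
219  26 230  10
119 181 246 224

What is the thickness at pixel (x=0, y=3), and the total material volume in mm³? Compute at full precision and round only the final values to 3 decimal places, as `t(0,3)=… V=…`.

t(0,3)=2.569 V=49.543

span = t_max - t_min = 4.43 - 0.94 = 3.490
L(0,3) = 119, L_eff = 1 - 119/255 = 0.533333 (inverted)
t(0,3) = 4.43 - 3.490·0.533333 = 2.569
Σt over all 4·4 pixels = 1263349/25500 ≈ 49.5430980
V = pitch²·Σt = 1²·1263349/25500 = 49.543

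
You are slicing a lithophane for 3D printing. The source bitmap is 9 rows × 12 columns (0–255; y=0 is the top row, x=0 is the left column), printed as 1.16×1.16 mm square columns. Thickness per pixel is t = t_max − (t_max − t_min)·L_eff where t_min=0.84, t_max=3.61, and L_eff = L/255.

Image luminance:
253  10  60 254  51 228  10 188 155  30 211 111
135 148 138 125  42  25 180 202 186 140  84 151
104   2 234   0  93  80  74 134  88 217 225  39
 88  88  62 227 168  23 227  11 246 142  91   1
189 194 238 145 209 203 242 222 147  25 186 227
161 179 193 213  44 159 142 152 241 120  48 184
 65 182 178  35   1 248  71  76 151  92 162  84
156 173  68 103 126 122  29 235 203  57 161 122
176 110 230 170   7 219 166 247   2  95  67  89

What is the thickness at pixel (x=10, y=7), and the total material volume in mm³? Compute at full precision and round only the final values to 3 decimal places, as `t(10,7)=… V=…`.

span = t_max - t_min = 3.61 - 0.84 = 2.770
L(10,7) = 161, L_eff = 161/255 = 0.631373
t(10,7) = 3.61 - 2.770·0.631373 = 1.861
Σt over all 9·12 pixels = 995791/4250 ≈ 234.3037647
V = pitch²·Σt = 1.16²·995791/4250 = 315.279

t(10,7)=1.861 V=315.279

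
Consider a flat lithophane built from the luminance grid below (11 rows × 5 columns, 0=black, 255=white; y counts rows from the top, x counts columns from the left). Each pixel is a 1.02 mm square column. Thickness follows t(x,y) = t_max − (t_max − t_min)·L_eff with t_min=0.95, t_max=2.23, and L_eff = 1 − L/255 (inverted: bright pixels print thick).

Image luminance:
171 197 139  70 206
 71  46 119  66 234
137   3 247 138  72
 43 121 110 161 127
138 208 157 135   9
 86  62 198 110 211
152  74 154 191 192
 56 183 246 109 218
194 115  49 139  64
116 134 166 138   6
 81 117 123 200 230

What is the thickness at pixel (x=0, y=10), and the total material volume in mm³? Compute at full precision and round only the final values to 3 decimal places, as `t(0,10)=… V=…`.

span = t_max - t_min = 2.23 - 0.95 = 1.280
L(0,10) = 81, L_eff = 1 - 81/255 = 0.682353 (inverted)
t(0,10) = 2.23 - 1.280·0.682353 = 1.357
Σt over all 11·5 pixels = 752989/8500 ≈ 88.5869412
V = pitch²·Σt = 1.02²·752989/8500 = 92.166

t(0,10)=1.357 V=92.166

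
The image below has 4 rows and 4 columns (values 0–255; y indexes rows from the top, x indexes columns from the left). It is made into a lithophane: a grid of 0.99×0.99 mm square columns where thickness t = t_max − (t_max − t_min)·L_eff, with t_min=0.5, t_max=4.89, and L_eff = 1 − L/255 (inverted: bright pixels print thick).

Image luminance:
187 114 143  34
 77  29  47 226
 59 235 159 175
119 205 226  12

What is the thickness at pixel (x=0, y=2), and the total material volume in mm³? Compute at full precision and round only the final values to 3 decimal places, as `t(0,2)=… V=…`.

t(0,2)=1.516 V=42.380

span = t_max - t_min = 4.89 - 0.5 = 4.390
L(0,2) = 59, L_eff = 1 - 59/255 = 0.768627 (inverted)
t(0,2) = 4.89 - 4.390·0.768627 = 1.516
Σt over all 4·4 pixels = 1102633/25500 ≈ 43.2405098
V = pitch²·Σt = 0.99²·1102633/25500 = 42.380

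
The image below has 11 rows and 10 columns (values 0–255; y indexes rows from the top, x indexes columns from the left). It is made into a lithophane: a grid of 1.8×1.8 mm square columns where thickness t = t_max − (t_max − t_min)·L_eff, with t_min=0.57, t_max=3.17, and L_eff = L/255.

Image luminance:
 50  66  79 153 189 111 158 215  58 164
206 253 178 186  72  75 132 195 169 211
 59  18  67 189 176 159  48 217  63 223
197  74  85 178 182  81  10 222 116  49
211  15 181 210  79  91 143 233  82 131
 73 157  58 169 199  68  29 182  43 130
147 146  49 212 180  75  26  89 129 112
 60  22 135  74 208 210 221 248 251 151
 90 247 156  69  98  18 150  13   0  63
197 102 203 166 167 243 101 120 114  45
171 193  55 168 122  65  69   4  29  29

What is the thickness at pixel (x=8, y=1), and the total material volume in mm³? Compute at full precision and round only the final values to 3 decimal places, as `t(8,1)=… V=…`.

span = t_max - t_min = 3.17 - 0.57 = 2.600
L(8,1) = 169, L_eff = 169/255 = 0.662745
t(8,1) = 3.17 - 2.600·0.662745 = 1.447
Σt over all 11·10 pixels = 529631/2550 ≈ 207.6984314
V = pitch²·Σt = 1.8²·529631/2550 = 672.943

t(8,1)=1.447 V=672.943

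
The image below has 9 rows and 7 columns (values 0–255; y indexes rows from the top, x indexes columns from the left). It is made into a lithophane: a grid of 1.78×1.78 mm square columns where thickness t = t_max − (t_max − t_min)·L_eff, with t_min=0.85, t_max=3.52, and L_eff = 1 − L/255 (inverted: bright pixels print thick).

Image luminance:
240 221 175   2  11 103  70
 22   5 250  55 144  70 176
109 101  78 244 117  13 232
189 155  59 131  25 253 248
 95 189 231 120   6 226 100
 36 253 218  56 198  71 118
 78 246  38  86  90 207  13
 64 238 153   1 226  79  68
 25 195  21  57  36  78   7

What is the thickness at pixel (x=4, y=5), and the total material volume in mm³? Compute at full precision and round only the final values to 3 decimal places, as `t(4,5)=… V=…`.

t(4,5)=2.923 V=415.860

span = t_max - t_min = 3.52 - 0.85 = 2.670
L(4,5) = 198, L_eff = 1 - 198/255 = 0.223529 (inverted)
t(4,5) = 3.52 - 2.670·0.223529 = 2.923
Σt over all 9·7 pixels = 278911/2125 ≈ 131.2522353
V = pitch²·Σt = 1.78²·278911/2125 = 415.860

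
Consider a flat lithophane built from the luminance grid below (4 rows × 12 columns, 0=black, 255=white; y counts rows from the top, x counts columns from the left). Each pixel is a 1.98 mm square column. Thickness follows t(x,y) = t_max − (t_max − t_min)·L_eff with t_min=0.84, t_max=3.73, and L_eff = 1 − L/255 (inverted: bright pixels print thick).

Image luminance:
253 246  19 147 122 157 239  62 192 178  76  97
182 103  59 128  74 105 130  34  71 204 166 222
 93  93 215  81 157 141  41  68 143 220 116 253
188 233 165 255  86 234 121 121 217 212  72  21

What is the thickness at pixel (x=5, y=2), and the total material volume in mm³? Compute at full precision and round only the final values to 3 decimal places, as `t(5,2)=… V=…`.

span = t_max - t_min = 3.73 - 0.84 = 2.890
L(5,2) = 141, L_eff = 1 - 141/255 = 0.447059 (inverted)
t(5,2) = 3.73 - 2.890·0.447059 = 2.438
Σt over all 4·12 pixels = 44071/375 ≈ 117.5226667
V = pitch²·Σt = 1.98²·44071/375 = 460.736

t(5,2)=2.438 V=460.736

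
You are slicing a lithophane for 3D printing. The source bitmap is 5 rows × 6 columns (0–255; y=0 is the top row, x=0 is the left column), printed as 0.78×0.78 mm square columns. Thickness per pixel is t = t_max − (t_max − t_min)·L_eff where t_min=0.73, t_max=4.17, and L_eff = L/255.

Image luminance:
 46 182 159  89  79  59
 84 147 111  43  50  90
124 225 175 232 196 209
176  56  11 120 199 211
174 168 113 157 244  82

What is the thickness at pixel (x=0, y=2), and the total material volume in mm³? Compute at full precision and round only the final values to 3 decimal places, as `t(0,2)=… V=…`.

t(0,2)=2.497 V=43.191

span = t_max - t_min = 4.17 - 0.73 = 3.440
L(0,2) = 124, L_eff = 124/255 = 0.486275
t(0,2) = 4.17 - 3.440·0.486275 = 2.497
Σt over all 5·6 pixels = 301711/4250 ≈ 70.9908235
V = pitch²·Σt = 0.78²·301711/4250 = 43.191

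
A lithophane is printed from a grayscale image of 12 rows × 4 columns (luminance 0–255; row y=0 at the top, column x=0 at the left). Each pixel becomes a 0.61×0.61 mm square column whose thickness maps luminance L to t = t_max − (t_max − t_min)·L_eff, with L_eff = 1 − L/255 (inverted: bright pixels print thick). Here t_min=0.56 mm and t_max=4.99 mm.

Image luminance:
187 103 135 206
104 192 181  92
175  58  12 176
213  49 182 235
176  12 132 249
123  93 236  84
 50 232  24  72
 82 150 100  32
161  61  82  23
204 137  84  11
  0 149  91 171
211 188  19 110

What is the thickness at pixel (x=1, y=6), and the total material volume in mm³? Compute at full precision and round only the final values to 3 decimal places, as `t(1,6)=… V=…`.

span = t_max - t_min = 4.99 - 0.56 = 4.430
L(1,6) = 232, L_eff = 1 - 232/255 = 0.090196 (inverted)
t(1,6) = 4.99 - 4.430·0.090196 = 4.590
Σt over all 12·4 pixels = 3276547/25500 ≈ 128.4920392
V = pitch²·Σt = 0.61²·3276547/25500 = 47.812

t(1,6)=4.590 V=47.812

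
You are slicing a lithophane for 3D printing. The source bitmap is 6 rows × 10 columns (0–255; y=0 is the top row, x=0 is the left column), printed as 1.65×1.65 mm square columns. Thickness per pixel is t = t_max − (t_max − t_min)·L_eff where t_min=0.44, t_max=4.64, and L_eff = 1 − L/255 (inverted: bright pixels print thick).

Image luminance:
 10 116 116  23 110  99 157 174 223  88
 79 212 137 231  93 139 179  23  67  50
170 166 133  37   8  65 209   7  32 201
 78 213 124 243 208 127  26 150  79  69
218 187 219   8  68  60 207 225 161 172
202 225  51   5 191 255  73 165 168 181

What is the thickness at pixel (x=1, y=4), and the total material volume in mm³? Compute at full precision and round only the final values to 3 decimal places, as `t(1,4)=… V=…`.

t(1,4)=3.520 V=417.689

span = t_max - t_min = 4.64 - 0.44 = 4.200
L(1,4) = 187, L_eff = 1 - 187/255 = 0.266667 (inverted)
t(1,4) = 4.64 - 4.200·0.266667 = 3.520
Σt over all 6·10 pixels = 65204/425 ≈ 153.4211765
V = pitch²·Σt = 1.65²·65204/425 = 417.689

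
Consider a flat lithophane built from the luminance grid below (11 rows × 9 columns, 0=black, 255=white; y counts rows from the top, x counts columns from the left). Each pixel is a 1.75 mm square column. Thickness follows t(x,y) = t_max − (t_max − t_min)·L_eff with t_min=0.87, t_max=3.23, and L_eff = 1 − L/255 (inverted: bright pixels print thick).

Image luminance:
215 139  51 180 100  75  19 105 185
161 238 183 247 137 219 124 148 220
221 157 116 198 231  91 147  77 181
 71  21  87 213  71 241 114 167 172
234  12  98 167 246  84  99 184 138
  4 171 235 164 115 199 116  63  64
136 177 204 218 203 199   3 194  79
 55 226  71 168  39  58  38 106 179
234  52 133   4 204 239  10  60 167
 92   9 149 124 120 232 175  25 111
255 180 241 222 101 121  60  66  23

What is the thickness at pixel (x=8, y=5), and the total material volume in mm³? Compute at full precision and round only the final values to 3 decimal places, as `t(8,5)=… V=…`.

t(8,5)=1.462 V=645.754

span = t_max - t_min = 3.23 - 0.87 = 2.360
L(8,5) = 64, L_eff = 1 - 64/255 = 0.749020 (inverted)
t(8,5) = 3.23 - 2.360·0.749020 = 1.462
Σt over all 11·9 pixels = 5376887/25500 ≈ 210.8583137
V = pitch²·Σt = 1.75²·5376887/25500 = 645.754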